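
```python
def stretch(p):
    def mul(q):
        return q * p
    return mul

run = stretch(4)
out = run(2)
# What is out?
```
8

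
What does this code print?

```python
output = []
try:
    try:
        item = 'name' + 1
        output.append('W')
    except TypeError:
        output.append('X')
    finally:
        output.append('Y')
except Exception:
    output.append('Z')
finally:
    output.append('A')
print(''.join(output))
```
XYA

Both finally blocks run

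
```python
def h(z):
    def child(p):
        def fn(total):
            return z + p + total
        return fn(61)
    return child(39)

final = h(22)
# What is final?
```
122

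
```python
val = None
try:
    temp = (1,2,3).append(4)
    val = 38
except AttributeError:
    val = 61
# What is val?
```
61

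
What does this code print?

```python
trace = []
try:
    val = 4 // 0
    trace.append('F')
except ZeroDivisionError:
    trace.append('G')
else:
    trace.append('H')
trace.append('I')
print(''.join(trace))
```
GI

else block skipped when exception is caught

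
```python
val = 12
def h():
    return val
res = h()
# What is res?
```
12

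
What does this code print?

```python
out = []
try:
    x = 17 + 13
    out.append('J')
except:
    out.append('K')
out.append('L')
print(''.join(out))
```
JL

No exception, try block completes normally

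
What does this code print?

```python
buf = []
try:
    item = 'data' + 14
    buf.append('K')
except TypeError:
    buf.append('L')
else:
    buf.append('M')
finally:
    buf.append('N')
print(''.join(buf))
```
LN

Exception: except runs, else skipped, finally runs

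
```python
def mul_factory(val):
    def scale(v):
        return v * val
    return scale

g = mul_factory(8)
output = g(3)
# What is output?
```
24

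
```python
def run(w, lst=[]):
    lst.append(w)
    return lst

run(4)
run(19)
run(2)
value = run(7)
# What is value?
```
[4, 19, 2, 7]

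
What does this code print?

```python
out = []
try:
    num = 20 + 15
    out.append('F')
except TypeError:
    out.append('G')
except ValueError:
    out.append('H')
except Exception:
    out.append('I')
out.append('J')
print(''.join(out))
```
FJ

No exception, try block completes normally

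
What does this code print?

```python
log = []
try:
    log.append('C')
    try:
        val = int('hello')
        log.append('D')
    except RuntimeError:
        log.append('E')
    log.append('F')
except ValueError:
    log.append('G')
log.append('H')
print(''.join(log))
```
CGH

Inner handler doesn't match, propagates to outer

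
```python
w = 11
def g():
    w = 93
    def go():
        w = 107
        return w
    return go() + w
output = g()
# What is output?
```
200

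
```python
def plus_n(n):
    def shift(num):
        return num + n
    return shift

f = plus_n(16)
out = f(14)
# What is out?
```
30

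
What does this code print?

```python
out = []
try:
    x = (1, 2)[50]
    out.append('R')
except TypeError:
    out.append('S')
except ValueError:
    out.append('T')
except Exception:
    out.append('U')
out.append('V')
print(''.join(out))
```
UV

IndexError not specifically caught, falls to Exception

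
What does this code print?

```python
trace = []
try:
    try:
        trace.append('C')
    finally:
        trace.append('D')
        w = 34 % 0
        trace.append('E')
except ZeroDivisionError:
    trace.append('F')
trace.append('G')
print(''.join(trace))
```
CDFG

Exception in inner finally caught by outer except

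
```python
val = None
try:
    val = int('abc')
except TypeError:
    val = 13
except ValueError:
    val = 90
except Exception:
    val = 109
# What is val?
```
90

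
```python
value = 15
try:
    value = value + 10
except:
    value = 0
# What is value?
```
25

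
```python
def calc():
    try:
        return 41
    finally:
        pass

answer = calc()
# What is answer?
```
41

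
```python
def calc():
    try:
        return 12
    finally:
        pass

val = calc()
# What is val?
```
12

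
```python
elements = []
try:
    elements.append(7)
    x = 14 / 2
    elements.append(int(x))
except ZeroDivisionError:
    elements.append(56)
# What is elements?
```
[7, 7]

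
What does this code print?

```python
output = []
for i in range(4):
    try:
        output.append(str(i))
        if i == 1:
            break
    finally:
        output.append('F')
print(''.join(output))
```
0F1F

finally runs even when breaking out of loop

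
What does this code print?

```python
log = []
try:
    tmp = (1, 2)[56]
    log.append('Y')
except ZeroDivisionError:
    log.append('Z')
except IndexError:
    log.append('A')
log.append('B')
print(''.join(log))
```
AB

IndexError is caught by its specific handler, not ZeroDivisionError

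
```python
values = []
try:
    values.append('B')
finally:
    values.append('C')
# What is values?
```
['B', 'C']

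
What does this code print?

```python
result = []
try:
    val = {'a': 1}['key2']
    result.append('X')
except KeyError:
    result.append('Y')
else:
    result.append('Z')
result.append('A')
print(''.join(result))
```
YA

else block skipped when exception is caught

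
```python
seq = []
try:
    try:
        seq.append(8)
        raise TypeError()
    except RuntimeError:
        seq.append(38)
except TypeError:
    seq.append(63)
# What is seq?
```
[8, 63]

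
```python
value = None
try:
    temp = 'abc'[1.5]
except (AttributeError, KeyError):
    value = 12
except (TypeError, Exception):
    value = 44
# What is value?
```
44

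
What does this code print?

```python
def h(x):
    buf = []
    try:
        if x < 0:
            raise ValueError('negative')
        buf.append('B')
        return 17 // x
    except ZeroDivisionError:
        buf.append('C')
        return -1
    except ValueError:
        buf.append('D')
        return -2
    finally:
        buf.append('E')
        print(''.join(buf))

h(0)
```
BCE

x=0 causes ZeroDivisionError, caught, finally prints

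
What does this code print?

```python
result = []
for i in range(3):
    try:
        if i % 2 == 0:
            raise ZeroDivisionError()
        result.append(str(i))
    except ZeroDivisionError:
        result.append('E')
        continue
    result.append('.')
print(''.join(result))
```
E1.E

continue in except skips rest of loop body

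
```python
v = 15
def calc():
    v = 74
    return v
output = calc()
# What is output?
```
74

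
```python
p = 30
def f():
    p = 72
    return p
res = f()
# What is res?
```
72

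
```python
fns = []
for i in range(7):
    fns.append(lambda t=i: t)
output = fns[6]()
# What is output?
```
6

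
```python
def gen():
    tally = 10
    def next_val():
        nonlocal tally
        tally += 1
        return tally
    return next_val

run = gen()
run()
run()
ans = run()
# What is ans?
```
13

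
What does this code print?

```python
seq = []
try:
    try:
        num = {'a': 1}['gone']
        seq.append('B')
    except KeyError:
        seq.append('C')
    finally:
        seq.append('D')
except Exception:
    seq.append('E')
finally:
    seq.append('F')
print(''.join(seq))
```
CDF

Both finally blocks run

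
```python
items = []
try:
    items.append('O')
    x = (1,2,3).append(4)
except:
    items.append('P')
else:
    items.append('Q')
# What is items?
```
['O', 'P']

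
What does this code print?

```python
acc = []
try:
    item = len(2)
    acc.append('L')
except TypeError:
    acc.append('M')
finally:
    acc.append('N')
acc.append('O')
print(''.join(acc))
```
MNO

finally always runs, even after exception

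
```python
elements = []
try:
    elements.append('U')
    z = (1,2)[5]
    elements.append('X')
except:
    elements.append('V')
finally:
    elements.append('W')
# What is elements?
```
['U', 'V', 'W']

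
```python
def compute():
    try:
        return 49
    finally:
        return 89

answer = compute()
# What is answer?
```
89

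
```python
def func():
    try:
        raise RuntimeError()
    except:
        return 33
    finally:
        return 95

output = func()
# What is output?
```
95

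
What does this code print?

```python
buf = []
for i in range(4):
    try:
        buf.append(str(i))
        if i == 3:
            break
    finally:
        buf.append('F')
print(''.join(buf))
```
0F1F2F3F

finally runs even when breaking out of loop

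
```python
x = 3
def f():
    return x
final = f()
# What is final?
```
3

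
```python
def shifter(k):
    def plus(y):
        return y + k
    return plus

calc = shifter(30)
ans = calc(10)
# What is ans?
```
40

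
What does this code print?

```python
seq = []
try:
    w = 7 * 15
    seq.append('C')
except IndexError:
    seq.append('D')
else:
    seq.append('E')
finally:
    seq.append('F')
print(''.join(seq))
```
CEF

else runs before finally when no exception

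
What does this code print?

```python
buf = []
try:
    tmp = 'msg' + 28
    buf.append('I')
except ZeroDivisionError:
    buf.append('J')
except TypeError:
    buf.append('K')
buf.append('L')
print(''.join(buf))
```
KL

TypeError is caught by its specific handler, not ZeroDivisionError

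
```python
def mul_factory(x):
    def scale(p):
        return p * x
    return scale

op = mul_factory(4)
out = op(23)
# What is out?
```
92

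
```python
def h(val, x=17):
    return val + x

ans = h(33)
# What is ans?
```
50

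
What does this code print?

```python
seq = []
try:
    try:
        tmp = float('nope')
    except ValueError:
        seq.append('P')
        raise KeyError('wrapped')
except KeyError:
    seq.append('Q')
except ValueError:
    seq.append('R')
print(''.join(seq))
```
PQ

New KeyError raised, caught by outer KeyError handler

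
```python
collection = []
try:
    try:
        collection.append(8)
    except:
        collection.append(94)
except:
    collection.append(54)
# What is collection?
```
[8]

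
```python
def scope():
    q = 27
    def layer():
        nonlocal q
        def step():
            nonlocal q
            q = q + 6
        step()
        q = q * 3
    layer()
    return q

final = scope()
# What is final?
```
99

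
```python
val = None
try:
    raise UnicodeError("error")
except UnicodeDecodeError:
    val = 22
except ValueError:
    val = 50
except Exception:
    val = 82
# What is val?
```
50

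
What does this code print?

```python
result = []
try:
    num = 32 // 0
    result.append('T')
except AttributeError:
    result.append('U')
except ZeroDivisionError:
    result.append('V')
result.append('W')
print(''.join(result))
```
VW

ZeroDivisionError is caught by its specific handler, not AttributeError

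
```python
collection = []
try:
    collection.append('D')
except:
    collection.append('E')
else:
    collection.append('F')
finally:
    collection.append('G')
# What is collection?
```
['D', 'F', 'G']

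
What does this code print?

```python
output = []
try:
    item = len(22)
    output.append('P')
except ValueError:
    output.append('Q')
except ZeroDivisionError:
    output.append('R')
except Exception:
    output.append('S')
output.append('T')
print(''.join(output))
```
ST

TypeError not specifically caught, falls to Exception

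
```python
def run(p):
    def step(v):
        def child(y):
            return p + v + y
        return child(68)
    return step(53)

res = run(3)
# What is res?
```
124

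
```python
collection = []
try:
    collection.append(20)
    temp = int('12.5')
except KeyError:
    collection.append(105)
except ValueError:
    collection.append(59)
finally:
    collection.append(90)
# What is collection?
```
[20, 59, 90]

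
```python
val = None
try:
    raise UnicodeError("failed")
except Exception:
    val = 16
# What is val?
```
16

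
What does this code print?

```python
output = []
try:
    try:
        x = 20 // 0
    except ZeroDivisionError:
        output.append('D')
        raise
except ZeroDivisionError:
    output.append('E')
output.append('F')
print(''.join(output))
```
DEF

raise without argument re-raises current exception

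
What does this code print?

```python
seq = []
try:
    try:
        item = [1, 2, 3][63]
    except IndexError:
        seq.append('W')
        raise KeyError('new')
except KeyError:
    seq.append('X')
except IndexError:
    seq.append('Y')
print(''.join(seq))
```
WX

New KeyError raised, caught by outer KeyError handler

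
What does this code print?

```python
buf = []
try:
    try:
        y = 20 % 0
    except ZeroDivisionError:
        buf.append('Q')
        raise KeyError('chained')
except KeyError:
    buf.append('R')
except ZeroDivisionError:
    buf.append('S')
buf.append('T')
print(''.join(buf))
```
QRT

KeyError raised and caught, original ZeroDivisionError not re-raised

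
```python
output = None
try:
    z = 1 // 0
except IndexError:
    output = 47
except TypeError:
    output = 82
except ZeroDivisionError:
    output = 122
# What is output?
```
122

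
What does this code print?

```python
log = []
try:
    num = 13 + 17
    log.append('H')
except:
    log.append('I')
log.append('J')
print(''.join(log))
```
HJ

No exception, try block completes normally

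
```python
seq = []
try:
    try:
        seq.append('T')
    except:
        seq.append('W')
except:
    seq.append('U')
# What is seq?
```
['T']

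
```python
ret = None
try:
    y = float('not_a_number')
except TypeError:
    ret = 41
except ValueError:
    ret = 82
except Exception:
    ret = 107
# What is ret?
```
82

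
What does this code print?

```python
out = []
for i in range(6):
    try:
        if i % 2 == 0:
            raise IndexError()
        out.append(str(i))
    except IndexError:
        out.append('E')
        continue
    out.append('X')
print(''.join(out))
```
E1XE3XE5X

continue in except skips rest of loop body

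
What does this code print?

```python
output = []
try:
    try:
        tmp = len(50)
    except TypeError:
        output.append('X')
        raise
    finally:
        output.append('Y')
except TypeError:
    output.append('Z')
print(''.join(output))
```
XYZ

finally runs before re-raised exception propagates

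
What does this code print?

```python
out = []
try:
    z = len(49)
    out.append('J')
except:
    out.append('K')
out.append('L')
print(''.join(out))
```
KL

Exception raised in try, caught by bare except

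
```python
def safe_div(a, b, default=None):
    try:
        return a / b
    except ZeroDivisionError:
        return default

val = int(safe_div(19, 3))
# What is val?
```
6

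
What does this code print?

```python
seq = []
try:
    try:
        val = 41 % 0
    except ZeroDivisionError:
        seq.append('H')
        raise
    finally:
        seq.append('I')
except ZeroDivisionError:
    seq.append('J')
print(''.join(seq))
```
HIJ

finally runs before re-raised exception propagates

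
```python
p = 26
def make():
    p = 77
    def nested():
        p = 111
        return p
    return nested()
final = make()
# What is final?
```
111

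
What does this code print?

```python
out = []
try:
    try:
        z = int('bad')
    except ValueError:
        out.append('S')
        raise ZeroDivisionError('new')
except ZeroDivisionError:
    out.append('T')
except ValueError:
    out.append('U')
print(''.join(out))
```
ST

New ZeroDivisionError raised, caught by outer ZeroDivisionError handler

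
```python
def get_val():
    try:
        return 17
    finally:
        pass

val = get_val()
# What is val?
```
17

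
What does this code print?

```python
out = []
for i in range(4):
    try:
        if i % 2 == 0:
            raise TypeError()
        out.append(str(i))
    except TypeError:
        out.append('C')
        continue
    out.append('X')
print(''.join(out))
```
C1XC3X

continue in except skips rest of loop body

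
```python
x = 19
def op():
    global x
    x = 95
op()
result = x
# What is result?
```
95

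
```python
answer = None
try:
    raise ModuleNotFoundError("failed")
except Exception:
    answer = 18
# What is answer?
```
18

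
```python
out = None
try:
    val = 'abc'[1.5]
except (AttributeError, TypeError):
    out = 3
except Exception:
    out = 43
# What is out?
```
3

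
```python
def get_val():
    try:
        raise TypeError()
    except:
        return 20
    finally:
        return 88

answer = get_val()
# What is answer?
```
88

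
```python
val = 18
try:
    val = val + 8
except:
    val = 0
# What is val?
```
26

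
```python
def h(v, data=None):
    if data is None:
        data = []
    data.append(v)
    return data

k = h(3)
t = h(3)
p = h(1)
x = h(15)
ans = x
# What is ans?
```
[15]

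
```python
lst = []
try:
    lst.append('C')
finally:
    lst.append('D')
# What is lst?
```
['C', 'D']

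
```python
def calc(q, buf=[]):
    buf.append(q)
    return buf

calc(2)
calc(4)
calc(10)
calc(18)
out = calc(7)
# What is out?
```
[2, 4, 10, 18, 7]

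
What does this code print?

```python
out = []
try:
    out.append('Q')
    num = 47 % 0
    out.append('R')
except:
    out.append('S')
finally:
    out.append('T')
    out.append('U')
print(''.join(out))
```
QSTU

Code before exception runs, then except, then all of finally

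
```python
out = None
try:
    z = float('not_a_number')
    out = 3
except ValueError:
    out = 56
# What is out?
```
56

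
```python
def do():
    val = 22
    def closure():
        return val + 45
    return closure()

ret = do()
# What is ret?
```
67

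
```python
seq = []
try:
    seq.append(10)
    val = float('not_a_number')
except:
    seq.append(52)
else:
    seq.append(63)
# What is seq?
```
[10, 52]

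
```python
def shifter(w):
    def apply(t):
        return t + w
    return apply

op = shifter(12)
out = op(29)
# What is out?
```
41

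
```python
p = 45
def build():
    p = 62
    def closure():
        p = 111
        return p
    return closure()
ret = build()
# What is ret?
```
111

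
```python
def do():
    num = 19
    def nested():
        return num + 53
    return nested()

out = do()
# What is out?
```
72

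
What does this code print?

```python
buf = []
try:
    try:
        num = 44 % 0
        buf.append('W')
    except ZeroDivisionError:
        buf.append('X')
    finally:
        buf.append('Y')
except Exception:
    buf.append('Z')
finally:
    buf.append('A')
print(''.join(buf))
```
XYA

Both finally blocks run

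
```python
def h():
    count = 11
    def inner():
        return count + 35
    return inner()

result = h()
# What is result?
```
46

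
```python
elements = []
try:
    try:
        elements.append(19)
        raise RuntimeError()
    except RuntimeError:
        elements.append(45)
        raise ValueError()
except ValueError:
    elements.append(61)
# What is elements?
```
[19, 45, 61]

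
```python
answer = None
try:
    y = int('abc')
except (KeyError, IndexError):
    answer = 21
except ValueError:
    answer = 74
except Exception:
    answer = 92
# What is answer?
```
74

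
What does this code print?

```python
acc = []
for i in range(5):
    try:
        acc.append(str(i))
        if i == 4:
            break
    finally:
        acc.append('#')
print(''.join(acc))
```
0#1#2#3#4#

finally runs even when breaking out of loop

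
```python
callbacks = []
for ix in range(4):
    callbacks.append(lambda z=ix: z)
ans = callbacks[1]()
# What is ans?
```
1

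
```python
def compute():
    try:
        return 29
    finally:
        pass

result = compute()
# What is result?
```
29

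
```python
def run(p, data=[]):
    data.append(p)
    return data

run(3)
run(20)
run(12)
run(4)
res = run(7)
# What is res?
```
[3, 20, 12, 4, 7]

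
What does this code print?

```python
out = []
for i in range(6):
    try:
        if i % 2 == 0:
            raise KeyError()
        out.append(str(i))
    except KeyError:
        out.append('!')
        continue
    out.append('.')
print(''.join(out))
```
!1.!3.!5.

continue in except skips rest of loop body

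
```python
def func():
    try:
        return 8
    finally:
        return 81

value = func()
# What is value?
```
81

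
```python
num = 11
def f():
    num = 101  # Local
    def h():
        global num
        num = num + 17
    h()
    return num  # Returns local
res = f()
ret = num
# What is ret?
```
28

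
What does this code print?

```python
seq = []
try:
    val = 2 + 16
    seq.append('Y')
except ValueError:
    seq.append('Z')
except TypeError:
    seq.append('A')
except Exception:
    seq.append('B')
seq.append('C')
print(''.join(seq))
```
YC

No exception, try block completes normally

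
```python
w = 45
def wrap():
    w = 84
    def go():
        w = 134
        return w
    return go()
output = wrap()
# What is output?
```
134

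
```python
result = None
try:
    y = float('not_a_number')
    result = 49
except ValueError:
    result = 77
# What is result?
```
77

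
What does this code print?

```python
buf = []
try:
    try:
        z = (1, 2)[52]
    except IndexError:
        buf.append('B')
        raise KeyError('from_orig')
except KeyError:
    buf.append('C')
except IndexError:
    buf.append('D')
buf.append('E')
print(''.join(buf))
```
BCE

KeyError raised and caught, original IndexError not re-raised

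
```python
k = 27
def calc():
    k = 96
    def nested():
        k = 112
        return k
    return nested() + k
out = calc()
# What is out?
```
208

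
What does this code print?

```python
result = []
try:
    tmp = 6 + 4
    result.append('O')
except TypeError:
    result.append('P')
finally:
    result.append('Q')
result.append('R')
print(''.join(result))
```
OQR

finally runs after normal execution too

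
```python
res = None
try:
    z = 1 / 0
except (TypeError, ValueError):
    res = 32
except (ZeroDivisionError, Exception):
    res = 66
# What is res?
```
66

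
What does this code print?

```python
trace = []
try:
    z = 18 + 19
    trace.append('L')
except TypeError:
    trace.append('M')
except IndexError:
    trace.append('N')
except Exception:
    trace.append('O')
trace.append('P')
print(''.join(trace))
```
LP

No exception, try block completes normally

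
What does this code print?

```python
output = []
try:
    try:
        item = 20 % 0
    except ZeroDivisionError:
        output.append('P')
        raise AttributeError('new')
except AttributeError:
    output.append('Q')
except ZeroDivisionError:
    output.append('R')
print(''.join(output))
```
PQ

New AttributeError raised, caught by outer AttributeError handler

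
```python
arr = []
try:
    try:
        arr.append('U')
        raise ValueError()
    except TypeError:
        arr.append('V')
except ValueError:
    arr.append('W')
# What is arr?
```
['U', 'W']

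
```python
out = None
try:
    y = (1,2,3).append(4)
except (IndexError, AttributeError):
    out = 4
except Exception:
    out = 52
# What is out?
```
4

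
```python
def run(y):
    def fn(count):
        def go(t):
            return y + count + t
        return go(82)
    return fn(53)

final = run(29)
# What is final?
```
164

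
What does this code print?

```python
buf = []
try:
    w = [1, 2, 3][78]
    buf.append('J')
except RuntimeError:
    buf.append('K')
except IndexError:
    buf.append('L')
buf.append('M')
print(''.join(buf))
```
LM

IndexError is caught by its specific handler, not RuntimeError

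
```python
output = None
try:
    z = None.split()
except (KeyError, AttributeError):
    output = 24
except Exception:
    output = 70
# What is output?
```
24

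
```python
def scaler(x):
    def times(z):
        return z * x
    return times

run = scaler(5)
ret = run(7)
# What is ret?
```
35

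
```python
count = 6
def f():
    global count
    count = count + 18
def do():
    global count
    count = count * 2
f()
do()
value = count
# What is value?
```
48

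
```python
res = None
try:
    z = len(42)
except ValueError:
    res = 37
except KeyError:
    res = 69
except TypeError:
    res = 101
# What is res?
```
101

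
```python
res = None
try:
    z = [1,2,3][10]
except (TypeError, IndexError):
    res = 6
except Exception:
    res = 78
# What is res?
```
6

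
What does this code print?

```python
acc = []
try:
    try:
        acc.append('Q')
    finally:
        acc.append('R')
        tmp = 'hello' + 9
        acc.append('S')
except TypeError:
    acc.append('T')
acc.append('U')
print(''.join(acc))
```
QRTU

Exception in inner finally caught by outer except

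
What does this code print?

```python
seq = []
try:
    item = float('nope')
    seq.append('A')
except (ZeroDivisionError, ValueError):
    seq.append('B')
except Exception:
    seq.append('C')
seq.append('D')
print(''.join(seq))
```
BD

ValueError matches tuple containing it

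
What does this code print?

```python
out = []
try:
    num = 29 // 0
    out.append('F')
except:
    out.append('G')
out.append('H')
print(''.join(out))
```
GH

Exception raised in try, caught by bare except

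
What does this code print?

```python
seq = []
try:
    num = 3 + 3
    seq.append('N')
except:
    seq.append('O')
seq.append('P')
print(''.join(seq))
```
NP

No exception, try block completes normally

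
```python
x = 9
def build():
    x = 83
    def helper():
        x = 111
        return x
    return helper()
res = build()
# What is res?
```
111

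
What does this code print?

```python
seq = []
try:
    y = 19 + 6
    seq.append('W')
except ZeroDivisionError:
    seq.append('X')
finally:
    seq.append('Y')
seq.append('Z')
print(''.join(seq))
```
WYZ

finally runs after normal execution too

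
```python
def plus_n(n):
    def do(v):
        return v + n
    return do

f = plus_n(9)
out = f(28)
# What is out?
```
37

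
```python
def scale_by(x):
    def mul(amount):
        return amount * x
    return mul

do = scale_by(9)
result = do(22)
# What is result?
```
198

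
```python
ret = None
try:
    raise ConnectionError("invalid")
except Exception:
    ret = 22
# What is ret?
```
22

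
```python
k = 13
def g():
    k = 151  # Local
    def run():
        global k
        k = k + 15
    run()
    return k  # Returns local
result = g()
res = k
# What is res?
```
28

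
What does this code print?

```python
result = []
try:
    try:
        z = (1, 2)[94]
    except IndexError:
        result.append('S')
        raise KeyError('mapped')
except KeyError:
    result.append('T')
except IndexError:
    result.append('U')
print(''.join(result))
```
ST

New KeyError raised, caught by outer KeyError handler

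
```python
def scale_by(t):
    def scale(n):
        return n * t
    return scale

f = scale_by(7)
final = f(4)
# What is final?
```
28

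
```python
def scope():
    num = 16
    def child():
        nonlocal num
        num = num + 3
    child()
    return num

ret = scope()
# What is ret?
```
19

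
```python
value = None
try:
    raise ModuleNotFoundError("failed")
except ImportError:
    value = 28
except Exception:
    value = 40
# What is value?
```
28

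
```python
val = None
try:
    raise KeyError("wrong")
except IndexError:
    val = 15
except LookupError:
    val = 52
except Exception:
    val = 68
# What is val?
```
52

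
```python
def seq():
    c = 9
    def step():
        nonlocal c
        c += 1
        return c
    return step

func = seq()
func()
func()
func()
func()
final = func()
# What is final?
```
14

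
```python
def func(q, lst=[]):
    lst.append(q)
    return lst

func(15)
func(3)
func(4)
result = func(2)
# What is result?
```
[15, 3, 4, 2]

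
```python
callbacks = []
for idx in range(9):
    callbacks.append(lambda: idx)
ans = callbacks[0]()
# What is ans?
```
8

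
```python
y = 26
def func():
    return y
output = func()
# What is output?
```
26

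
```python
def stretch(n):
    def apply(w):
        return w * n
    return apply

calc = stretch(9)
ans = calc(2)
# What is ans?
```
18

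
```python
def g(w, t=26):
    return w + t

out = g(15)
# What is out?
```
41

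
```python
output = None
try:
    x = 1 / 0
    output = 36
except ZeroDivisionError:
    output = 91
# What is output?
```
91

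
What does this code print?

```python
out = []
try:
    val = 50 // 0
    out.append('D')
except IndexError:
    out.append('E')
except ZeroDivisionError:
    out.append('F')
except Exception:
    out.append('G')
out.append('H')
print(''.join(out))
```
FH

ZeroDivisionError matches before generic Exception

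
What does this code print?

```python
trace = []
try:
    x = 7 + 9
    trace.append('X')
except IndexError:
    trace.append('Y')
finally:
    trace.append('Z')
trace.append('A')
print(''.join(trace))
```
XZA

finally runs after normal execution too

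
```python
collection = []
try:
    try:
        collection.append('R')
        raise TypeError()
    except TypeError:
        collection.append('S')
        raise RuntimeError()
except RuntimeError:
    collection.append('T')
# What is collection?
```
['R', 'S', 'T']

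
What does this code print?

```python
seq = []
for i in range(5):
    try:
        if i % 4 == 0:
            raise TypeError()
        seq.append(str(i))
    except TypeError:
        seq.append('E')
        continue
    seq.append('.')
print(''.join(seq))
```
E1.2.3.E

continue in except skips rest of loop body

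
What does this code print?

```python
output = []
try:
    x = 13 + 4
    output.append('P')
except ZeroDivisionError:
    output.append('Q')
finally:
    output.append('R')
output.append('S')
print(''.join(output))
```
PRS

finally runs after normal execution too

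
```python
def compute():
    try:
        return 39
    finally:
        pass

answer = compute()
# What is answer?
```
39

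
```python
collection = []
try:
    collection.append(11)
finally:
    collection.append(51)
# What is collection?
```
[11, 51]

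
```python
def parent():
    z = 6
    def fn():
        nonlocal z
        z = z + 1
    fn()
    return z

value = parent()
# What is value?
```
7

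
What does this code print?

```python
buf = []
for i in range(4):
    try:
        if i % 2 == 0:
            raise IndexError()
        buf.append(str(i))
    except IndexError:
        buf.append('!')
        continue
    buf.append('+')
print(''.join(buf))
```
!1+!3+

continue in except skips rest of loop body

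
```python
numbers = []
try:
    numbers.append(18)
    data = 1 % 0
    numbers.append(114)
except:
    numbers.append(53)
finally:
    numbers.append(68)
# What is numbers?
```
[18, 53, 68]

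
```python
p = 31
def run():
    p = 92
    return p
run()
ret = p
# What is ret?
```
31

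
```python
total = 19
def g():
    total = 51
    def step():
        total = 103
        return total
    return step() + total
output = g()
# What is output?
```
154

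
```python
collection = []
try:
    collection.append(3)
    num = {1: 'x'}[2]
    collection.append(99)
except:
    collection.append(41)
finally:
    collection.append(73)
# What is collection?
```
[3, 41, 73]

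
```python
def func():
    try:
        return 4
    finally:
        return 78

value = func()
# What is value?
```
78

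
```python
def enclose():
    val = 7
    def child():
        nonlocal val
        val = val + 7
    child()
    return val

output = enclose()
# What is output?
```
14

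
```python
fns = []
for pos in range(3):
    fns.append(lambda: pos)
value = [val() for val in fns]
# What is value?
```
[2, 2, 2]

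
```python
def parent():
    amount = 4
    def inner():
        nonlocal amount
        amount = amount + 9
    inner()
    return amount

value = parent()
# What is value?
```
13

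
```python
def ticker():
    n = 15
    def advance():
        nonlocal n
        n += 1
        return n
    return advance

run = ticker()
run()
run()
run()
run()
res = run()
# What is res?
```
20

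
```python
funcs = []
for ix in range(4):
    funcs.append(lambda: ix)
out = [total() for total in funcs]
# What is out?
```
[3, 3, 3, 3]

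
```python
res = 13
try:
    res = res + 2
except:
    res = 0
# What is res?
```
15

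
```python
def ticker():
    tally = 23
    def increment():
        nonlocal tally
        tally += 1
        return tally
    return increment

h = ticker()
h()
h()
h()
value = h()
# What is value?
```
27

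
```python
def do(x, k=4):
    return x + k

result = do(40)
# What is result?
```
44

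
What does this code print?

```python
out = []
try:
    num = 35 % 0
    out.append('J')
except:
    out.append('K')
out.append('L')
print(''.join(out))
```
KL

Exception raised in try, caught by bare except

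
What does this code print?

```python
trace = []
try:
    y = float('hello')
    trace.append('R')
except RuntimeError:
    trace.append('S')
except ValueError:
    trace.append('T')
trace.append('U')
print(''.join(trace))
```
TU

ValueError is caught by its specific handler, not RuntimeError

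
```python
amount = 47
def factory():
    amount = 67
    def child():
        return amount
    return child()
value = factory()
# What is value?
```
67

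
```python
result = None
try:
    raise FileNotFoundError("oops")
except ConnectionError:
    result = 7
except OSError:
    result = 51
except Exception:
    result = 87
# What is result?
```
51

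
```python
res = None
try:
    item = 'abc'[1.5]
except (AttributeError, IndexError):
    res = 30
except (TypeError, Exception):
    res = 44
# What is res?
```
44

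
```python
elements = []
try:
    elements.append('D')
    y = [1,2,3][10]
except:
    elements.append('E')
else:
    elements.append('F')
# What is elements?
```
['D', 'E']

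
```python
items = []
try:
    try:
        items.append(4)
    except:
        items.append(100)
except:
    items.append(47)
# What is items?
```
[4]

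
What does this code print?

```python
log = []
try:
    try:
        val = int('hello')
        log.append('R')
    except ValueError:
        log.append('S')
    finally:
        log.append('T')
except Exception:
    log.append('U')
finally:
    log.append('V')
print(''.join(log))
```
STV

Both finally blocks run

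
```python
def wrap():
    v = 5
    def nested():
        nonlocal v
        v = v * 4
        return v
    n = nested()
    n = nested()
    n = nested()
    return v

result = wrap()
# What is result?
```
320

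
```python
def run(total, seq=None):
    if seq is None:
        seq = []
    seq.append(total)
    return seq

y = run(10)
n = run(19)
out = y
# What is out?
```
[10]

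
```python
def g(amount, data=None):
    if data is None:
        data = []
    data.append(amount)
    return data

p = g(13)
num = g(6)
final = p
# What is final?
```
[13]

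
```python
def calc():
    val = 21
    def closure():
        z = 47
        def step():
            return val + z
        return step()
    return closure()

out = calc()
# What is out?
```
68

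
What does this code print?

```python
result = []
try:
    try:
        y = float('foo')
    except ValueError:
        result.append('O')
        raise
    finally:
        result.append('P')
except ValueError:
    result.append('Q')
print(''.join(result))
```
OPQ

finally runs before re-raised exception propagates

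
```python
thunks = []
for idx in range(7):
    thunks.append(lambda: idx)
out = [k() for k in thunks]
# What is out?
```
[6, 6, 6, 6, 6, 6, 6]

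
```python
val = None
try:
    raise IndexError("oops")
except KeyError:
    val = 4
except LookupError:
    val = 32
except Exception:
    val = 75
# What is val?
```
32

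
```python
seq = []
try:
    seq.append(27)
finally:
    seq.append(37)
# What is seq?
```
[27, 37]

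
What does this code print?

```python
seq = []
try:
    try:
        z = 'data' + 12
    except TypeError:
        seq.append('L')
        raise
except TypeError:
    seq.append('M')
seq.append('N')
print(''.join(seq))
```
LMN

raise without argument re-raises current exception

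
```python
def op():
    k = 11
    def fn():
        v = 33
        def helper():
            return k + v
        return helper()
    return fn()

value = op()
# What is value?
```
44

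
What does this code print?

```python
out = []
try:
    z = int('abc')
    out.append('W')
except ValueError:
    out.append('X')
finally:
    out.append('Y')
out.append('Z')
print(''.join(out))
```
XYZ

finally always runs, even after exception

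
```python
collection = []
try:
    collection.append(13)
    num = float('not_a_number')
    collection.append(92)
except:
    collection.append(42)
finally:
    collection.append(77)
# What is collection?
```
[13, 42, 77]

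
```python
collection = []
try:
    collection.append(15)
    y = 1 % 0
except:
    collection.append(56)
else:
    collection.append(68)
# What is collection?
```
[15, 56]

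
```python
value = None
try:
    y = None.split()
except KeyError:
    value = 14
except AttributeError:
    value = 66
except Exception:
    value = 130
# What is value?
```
66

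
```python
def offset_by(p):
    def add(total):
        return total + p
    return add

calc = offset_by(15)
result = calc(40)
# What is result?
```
55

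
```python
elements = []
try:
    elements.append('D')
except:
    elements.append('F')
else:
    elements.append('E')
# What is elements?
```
['D', 'E']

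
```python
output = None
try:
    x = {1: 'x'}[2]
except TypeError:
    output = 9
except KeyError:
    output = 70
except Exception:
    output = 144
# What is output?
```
70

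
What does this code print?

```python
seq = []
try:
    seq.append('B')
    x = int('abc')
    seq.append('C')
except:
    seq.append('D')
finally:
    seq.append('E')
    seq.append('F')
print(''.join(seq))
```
BDEF

Code before exception runs, then except, then all of finally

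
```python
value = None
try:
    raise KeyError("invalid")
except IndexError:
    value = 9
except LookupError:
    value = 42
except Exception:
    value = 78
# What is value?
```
42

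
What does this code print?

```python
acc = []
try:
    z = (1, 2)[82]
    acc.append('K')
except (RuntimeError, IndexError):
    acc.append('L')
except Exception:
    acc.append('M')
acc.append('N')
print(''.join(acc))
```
LN

IndexError matches tuple containing it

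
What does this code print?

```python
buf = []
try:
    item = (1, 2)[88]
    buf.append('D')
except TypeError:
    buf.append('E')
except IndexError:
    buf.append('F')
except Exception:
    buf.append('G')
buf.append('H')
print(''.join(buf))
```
FH

IndexError matches before generic Exception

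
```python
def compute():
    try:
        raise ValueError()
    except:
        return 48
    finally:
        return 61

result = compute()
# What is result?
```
61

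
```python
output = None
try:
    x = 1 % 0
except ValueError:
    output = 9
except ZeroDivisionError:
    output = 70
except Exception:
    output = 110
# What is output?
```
70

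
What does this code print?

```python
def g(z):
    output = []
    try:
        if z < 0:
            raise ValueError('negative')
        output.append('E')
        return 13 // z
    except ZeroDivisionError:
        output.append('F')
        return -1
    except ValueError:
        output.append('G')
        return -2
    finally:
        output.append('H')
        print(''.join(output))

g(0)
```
EFH

z=0 causes ZeroDivisionError, caught, finally prints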